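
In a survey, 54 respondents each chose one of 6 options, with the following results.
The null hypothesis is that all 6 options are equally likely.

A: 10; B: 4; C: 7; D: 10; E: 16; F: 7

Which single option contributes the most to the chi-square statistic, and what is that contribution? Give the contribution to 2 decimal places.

E, 5.44

Under H₀ each category has probability 1/6, so each expected count is 54/6 = 9.
χ² = (10−9)²/9 + (4−9)²/9 + (7−9)²/9 + (10−9)²/9 + (16−9)²/9 + (7−9)²/9
   = 0.111 + 2.778 + 0.444 + 0.111 + 5.444 + 0.444
The largest term is for E: 5.44.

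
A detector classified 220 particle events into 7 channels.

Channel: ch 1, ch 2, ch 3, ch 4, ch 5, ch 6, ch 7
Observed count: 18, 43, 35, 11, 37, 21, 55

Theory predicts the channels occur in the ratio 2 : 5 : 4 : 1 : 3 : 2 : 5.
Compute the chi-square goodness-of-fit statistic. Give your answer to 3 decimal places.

4.088

Ratio total = 22. Expected counts: 220×2/22 = 20, 220×5/22 = 50, 220×4/22 = 40, 220×1/22 = 10, 220×3/22 = 30, 220×2/22 = 20, 220×5/22 = 50.
ch 1: (18 − 20)²/20 = 4/20 = 0.2000
ch 2: (43 − 50)²/50 = 49/50 = 0.9800
ch 3: (35 − 40)²/40 = 25/40 = 0.6250
ch 4: (11 − 10)²/10 = 1/10 = 0.1000
ch 5: (37 − 30)²/30 = 49/30 = 1.6333
ch 6: (21 − 20)²/20 = 1/20 = 0.0500
ch 7: (55 − 50)²/50 = 25/50 = 0.5000
Sum = 4.088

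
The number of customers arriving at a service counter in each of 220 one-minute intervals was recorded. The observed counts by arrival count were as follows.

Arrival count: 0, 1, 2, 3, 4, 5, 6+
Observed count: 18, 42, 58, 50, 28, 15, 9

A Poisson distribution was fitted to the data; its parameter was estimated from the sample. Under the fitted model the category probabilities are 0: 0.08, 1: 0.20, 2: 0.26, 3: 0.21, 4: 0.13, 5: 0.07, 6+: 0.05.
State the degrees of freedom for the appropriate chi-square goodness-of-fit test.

There are k = 7 categories and 1 parameter estimated from the data, so df = 7 − 1 − 1 = 5.

5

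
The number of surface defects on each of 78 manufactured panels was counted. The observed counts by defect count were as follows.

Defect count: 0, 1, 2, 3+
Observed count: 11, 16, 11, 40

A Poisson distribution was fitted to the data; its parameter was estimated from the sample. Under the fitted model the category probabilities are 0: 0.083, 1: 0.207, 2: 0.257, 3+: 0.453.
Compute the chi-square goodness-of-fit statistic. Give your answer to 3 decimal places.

Expected counts E_i = n·p_i: 78×0.083 = 6.474, 78×0.207 = 16.146, 78×0.257 = 20.046, 78×0.453 = 35.334.
0: (11 − 6.474)²/6.474 = 20.484676/6.474 = 3.1641
1: (16 − 16.146)²/16.146 = 0.021316/16.146 = 0.0013
2: (11 − 20.046)²/20.046 = 81.830116/20.046 = 4.0821
3+: (40 − 35.334)²/35.334 = 21.771556/35.334 = 0.6162
Sum = 7.864

7.864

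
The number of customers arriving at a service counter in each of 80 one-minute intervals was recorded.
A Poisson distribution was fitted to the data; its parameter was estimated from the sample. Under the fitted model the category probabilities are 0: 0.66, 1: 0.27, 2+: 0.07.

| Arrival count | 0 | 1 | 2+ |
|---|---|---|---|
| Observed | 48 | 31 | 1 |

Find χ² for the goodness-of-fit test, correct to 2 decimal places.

8.31

Expected counts E_i = n·p_i: 80×0.66 = 52.8, 80×0.27 = 21.6, 80×0.07 = 5.6.
cat         O        E   (O−E)²/E
0          48     52.8      0.436
1          31     21.6      4.091
2+          1      5.6      3.779
Sum = 8.31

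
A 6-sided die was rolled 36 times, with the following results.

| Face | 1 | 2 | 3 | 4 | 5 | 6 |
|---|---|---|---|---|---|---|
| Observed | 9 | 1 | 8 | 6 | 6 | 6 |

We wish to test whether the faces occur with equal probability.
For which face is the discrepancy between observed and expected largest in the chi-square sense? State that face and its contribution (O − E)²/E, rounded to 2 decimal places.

2, 4.17

Expected count for each of the 6 categories: 36/6 = 6.
cat         O        E   (O−E)²/E
1           9        6      1.500
2           1        6      4.167
3           8        6      0.667
4           6        6      0.000
5           6        6      0.000
6           6        6      0.000
The largest term is for 2: 4.17.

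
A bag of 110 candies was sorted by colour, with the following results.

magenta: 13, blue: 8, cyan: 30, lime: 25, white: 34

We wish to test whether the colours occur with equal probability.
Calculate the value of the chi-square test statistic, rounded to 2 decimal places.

Expected count for each of the 5 categories: 110/5 = 22.
cat          O        E   (O−E)²/E
magenta     13       22      3.682
blue         8       22      8.909
cyan        30       22      2.909
lime        25       22      0.409
white       34       22      6.545
Sum = 22.45

22.45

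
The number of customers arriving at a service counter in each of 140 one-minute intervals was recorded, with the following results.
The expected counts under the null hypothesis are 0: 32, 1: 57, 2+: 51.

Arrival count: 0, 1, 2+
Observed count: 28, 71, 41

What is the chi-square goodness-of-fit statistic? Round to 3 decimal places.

5.899

0: (28 − 32)²/32 = 16/32 = 0.5000
1: (71 − 57)²/57 = 196/57 = 3.4386
2+: (41 − 51)²/51 = 100/51 = 1.9608
Sum = 5.899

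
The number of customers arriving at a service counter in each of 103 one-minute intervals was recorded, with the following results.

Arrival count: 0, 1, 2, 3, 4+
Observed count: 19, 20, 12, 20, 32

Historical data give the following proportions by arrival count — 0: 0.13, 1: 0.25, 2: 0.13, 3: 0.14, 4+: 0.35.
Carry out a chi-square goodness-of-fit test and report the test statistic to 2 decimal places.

Expected counts E_i = n·p_i: 103×0.13 = 13.39, 103×0.25 = 25.75, 103×0.13 = 13.39, 103×0.14 = 14.42, 103×0.35 = 36.05.
0: (19 − 13.39)²/13.39 = 31.4721/13.39 = 2.350
1: (20 − 25.75)²/25.75 = 33.0625/25.75 = 1.284
2: (12 − 13.39)²/13.39 = 1.9321/13.39 = 0.144
3: (20 − 14.42)²/14.42 = 31.1364/14.42 = 2.159
4+: (32 − 36.05)²/36.05 = 16.4025/36.05 = 0.455
Sum = 6.39

6.39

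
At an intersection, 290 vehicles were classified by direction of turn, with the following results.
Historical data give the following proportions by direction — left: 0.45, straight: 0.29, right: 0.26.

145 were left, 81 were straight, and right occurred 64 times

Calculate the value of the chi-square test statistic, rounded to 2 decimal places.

Expected counts E_i = n·p_i: 290×0.45 = 130.5, 290×0.29 = 84.1, 290×0.26 = 75.4.
χ² = (145−130.5)²/130.5 + (81−84.1)²/84.1 + (64−75.4)²/75.4
   = 1.611 + 0.114 + 1.724
Sum = 3.45

3.45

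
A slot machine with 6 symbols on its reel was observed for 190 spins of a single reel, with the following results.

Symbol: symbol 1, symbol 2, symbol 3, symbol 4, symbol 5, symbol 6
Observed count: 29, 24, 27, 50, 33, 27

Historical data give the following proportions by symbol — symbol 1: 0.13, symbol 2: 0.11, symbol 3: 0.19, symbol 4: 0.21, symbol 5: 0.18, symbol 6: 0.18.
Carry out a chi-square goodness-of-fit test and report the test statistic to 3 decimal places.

7.617

Expected counts E_i = n·p_i: 190×0.13 = 24.7, 190×0.11 = 20.9, 190×0.19 = 36.1, 190×0.21 = 39.9, 190×0.18 = 34.2, 190×0.18 = 34.2.
symbol 1: (29 − 24.7)²/24.7 = 18.49/24.7 = 0.7486
symbol 2: (24 − 20.9)²/20.9 = 9.61/20.9 = 0.4598
symbol 3: (27 − 36.1)²/36.1 = 82.81/36.1 = 2.2939
symbol 4: (50 − 39.9)²/39.9 = 102.01/39.9 = 2.5566
symbol 5: (33 − 34.2)²/34.2 = 1.44/34.2 = 0.0421
symbol 6: (27 − 34.2)²/34.2 = 51.84/34.2 = 1.5158
Sum = 7.617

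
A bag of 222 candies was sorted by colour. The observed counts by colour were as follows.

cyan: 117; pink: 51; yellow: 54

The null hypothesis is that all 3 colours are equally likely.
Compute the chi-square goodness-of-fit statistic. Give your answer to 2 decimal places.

37.54

Under H₀ each category has probability 1/3, so each expected count is 222/3 = 74.
cyan: (117 − 74)²/74 = 1849/74 = 24.986
pink: (51 − 74)²/74 = 529/74 = 7.149
yellow: (54 − 74)²/74 = 400/74 = 5.405
Sum = 37.54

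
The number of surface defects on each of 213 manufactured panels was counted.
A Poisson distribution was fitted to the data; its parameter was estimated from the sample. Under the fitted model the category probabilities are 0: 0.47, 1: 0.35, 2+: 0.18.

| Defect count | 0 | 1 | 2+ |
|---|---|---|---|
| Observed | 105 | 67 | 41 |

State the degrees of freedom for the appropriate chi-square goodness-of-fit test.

1

There are k = 3 categories and 1 parameter estimated from the data, so df = 3 − 1 − 1 = 1.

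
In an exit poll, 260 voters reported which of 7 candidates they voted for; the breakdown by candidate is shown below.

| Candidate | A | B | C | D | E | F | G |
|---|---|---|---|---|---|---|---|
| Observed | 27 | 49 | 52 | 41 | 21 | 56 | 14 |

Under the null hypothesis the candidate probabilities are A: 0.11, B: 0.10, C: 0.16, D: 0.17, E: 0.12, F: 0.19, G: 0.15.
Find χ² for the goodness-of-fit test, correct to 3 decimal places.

Expected counts E_i = n·p_i: 260×0.11 = 28.6, 260×0.10 = 26, 260×0.16 = 41.6, 260×0.17 = 44.2, 260×0.12 = 31.2, 260×0.19 = 49.4, 260×0.15 = 39.
A: (27 − 28.6)²/28.6 = 2.56/28.6 = 0.0895
B: (49 − 26)²/26 = 529/26 = 20.3462
C: (52 − 41.6)²/41.6 = 108.16/41.6 = 2.6000
D: (41 − 44.2)²/44.2 = 10.24/44.2 = 0.2317
E: (21 − 31.2)²/31.2 = 104.04/31.2 = 3.3346
F: (56 − 49.4)²/49.4 = 43.56/49.4 = 0.8818
G: (14 − 39)²/39 = 625/39 = 16.0256
Sum = 43.509

43.509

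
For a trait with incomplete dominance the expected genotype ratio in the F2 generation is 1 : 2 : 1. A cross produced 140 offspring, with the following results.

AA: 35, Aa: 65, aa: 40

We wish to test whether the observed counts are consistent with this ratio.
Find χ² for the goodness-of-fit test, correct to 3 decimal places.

1.071

Ratio total = 4. Expected counts: 140×1/4 = 35, 140×2/4 = 70, 140×1/4 = 35.
cat         O        E   (O−E)²/E
AA         35       35     0.0000
Aa         65       70     0.3571
aa         40       35     0.7143
Sum = 1.071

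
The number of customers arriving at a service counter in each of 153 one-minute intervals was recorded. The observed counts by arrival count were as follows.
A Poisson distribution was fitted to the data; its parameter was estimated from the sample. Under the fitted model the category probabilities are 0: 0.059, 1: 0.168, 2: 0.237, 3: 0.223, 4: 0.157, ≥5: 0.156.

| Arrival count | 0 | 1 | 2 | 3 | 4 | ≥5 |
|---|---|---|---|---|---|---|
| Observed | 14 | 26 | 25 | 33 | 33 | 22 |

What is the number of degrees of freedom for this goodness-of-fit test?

There are k = 6 categories and 1 parameter estimated from the data, so df = 6 − 1 − 1 = 4.

4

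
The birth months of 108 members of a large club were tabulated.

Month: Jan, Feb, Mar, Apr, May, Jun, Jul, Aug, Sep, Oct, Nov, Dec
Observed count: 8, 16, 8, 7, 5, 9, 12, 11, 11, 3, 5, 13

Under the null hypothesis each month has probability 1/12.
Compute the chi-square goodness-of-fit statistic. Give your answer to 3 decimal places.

17.333

Under H₀ each category has probability 1/12, so each expected count is 108/12 = 9.
Jan: (8 − 9)²/9 = 1/9 = 0.1111
Feb: (16 − 9)²/9 = 49/9 = 5.4444
Mar: (8 − 9)²/9 = 1/9 = 0.1111
Apr: (7 − 9)²/9 = 4/9 = 0.4444
May: (5 − 9)²/9 = 16/9 = 1.7778
Jun: (9 − 9)²/9 = 0/9 = 0.0000
Jul: (12 − 9)²/9 = 9/9 = 1.0000
Aug: (11 − 9)²/9 = 4/9 = 0.4444
Sep: (11 − 9)²/9 = 4/9 = 0.4444
Oct: (3 − 9)²/9 = 36/9 = 4.0000
Nov: (5 − 9)²/9 = 16/9 = 1.7778
Dec: (13 − 9)²/9 = 16/9 = 1.7778
Sum = 17.333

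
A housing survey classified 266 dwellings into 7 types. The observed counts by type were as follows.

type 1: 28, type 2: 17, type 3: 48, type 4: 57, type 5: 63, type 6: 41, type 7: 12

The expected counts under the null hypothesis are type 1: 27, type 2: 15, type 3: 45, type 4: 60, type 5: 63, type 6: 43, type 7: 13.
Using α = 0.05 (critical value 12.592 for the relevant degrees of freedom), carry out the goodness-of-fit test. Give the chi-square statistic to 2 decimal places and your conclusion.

0.82; do not reject

cat         O        E   (O−E)²/E
type 1     28       27      0.037
type 2     17       15      0.267
type 3     48       45      0.200
type 4     57       60      0.150
type 5     63       63      0.000
type 6     41       43      0.093
type 7     12       13      0.077
Sum = 0.82
df = 6. Since 0.82 < 12.592, we do not reject H₀.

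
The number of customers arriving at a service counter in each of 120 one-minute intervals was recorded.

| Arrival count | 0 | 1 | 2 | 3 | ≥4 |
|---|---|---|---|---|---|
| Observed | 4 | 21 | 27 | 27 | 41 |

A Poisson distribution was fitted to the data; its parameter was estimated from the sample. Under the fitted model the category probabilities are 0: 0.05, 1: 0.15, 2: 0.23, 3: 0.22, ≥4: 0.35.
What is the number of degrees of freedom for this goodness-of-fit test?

3

There are k = 5 categories and 1 parameter estimated from the data, so df = 5 − 1 − 1 = 3.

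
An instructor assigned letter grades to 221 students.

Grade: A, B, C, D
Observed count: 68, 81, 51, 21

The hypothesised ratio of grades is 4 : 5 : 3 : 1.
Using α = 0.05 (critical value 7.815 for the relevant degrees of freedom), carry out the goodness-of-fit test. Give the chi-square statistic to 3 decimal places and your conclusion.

Ratio total = 13. Expected counts: 221×4/13 = 68, 221×5/13 = 85, 221×3/13 = 51, 221×1/13 = 17.
A: (68 − 68)²/68 = 0/68 = 0.0000
B: (81 − 85)²/85 = 16/85 = 0.1882
C: (51 − 51)²/51 = 0/51 = 0.0000
D: (21 − 17)²/17 = 16/17 = 0.9412
Sum = 1.129
df = 3. Since 1.129 < 7.815, we do not reject H₀.

1.129; do not reject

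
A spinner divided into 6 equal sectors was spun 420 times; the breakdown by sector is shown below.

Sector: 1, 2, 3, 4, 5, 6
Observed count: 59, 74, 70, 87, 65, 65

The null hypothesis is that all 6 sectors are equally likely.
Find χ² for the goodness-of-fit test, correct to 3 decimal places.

6.800

Expected count for each of the 6 categories: 420/6 = 70.
1: (59 − 70)²/70 = 121/70 = 1.7286
2: (74 − 70)²/70 = 16/70 = 0.2286
3: (70 − 70)²/70 = 0/70 = 0.0000
4: (87 − 70)²/70 = 289/70 = 4.1286
5: (65 − 70)²/70 = 25/70 = 0.3571
6: (65 − 70)²/70 = 25/70 = 0.3571
Sum = 6.800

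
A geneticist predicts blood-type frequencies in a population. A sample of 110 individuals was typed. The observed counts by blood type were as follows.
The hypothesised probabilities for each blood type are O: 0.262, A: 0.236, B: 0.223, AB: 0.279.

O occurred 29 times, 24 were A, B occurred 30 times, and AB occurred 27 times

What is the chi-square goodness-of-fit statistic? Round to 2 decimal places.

1.81

Expected counts E_i = n·p_i: 110×0.262 = 28.82, 110×0.236 = 25.96, 110×0.223 = 24.53, 110×0.279 = 30.69.
cat         O        E   (O−E)²/E
O          29    28.82      0.001
A          24    25.96      0.148
B          30    24.53      1.220
AB         27    30.69      0.444
Sum = 1.81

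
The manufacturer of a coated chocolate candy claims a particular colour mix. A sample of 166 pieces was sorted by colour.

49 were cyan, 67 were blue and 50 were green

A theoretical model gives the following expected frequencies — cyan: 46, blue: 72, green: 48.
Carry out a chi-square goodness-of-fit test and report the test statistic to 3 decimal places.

cyan: (49 − 46)²/46 = 9/46 = 0.1957
blue: (67 − 72)²/72 = 25/72 = 0.3472
green: (50 − 48)²/48 = 4/48 = 0.0833
Sum = 0.626

0.626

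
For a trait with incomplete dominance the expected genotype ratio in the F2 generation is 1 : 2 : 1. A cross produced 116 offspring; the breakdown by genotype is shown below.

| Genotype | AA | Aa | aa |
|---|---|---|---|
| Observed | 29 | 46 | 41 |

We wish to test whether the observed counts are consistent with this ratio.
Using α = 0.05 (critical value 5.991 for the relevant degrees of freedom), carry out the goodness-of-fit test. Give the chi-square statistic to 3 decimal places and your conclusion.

7.448; reject

Ratio total = 4. Expected counts: 116×1/4 = 29, 116×2/4 = 58, 116×1/4 = 29.
cat         O        E   (O−E)²/E
AA         29       29     0.0000
Aa         46       58     2.4828
aa         41       29     4.9655
Sum = 7.448
df = 2. Since 7.448 > 5.991, we reject H₀.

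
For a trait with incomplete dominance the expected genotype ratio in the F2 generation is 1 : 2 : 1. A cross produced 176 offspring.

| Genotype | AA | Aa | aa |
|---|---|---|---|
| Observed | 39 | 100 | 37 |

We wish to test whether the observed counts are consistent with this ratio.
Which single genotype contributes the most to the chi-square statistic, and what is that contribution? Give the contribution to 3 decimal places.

Aa, 1.636

Ratio total = 4. Expected counts: 176×1/4 = 44, 176×2/4 = 88, 176×1/4 = 44.
cat         O        E   (O−E)²/E
AA         39       44     0.5682
Aa        100       88     1.6364
aa         37       44     1.1136
The largest term is for Aa: 1.636.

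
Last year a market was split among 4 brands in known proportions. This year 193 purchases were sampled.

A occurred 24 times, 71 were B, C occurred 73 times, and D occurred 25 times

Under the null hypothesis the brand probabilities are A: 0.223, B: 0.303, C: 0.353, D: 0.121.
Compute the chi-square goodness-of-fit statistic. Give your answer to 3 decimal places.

Expected counts E_i = n·p_i: 193×0.223 = 43.039, 193×0.303 = 58.479, 193×0.353 = 68.129, 193×0.121 = 23.353.
cat         O        E   (O−E)²/E
A          24   43.039     8.4222
B          71   58.479     2.6809
C          73   68.129     0.3483
D          25   23.353     0.1162
Sum = 11.568

11.568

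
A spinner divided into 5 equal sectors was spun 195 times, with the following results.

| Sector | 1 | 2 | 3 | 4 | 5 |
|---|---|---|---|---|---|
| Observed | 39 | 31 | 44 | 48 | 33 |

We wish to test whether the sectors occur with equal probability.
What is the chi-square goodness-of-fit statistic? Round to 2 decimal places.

Under H₀ each category has probability 1/5, so each expected count is 195/5 = 39.
1: (39 − 39)²/39 = 0/39 = 0.000
2: (31 − 39)²/39 = 64/39 = 1.641
3: (44 − 39)²/39 = 25/39 = 0.641
4: (48 − 39)²/39 = 81/39 = 2.077
5: (33 − 39)²/39 = 36/39 = 0.923
Sum = 5.28

5.28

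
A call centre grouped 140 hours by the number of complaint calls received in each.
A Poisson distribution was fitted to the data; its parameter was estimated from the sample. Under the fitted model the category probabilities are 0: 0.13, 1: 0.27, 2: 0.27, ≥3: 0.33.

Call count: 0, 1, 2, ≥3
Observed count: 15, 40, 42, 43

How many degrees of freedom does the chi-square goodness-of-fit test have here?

2

There are k = 4 categories and 1 parameter estimated from the data, so df = 4 − 1 − 1 = 2.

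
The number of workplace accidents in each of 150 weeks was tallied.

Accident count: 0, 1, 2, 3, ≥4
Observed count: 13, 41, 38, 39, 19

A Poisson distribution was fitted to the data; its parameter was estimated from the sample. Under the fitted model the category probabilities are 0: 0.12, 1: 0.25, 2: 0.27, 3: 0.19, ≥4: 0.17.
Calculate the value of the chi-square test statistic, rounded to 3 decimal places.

Expected counts E_i = n·p_i: 150×0.12 = 18, 150×0.25 = 37.5, 150×0.27 = 40.5, 150×0.19 = 28.5, 150×0.17 = 25.5.
χ² = (13−18)²/18 + (41−37.5)²/37.5 + (38−40.5)²/40.5 + (39−28.5)²/28.5 + (19−25.5)²/25.5
   = 1.3889 + 0.3267 + 0.1543 + 3.8684 + 1.6569
Sum = 7.395

7.395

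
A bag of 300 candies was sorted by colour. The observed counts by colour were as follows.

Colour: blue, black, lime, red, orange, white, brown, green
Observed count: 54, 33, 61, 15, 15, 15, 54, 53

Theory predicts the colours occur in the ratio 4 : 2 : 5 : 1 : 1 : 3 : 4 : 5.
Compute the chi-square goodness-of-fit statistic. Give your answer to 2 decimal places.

Ratio total = 25. Expected counts: 300×4/25 = 48, 300×2/25 = 24, 300×5/25 = 60, 300×1/25 = 12, 300×1/25 = 12, 300×3/25 = 36, 300×4/25 = 48, 300×5/25 = 60.
cat         O        E   (O−E)²/E
blue       54       48      0.750
black      33       24      3.375
lime       61       60      0.017
red        15       12      0.750
orange     15       12      0.750
white      15       36     12.250
brown      54       48      0.750
green      53       60      0.817
Sum = 19.46

19.46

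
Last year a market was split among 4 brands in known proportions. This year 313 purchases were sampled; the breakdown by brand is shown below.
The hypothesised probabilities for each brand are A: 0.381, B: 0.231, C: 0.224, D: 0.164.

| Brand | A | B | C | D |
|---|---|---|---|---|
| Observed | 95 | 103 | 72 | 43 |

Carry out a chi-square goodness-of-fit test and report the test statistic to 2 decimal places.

Expected counts E_i = n·p_i: 313×0.381 = 119.253, 313×0.231 = 72.303, 313×0.224 = 70.112, 313×0.164 = 51.332.
χ² = (95−119.253)²/119.253 + (103−72.303)²/72.303 + (72−70.112)²/70.112 + (43−51.332)²/51.332
   = 4.932 + 13.033 + 0.051 + 1.352
Sum = 19.37

19.37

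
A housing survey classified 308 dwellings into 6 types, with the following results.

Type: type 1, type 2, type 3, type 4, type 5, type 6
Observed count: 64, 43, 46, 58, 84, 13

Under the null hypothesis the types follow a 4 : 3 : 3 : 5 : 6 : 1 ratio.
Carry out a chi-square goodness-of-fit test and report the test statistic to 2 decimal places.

Ratio total = 22. Expected counts: 308×4/22 = 56, 308×3/22 = 42, 308×3/22 = 42, 308×5/22 = 70, 308×6/22 = 84, 308×1/22 = 14.
χ² = (64−56)²/56 + (43−42)²/42 + (46−42)²/42 + (58−70)²/70 + (84−84)²/84 + (13−14)²/14
   = 1.143 + 0.024 + 0.381 + 2.057 + 0.000 + 0.071
Sum = 3.68

3.68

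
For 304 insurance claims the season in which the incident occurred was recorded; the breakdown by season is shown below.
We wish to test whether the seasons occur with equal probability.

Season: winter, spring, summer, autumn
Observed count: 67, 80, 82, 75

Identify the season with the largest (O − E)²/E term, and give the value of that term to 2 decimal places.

winter, 1.07

Under H₀ each category has probability 1/4, so each expected count is 304/4 = 76.
χ² = (67−76)²/76 + (80−76)²/76 + (82−76)²/76 + (75−76)²/76
   = 1.066 + 0.211 + 0.474 + 0.013
The largest term is for winter: 1.07.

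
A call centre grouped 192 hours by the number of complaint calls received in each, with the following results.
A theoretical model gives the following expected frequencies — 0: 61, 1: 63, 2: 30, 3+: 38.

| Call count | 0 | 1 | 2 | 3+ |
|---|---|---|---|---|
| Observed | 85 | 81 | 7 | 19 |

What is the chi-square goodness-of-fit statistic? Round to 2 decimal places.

χ² = (85−61)²/61 + (81−63)²/63 + (7−30)²/30 + (19−38)²/38
   = 9.443 + 5.143 + 17.633 + 9.500
Sum = 41.72

41.72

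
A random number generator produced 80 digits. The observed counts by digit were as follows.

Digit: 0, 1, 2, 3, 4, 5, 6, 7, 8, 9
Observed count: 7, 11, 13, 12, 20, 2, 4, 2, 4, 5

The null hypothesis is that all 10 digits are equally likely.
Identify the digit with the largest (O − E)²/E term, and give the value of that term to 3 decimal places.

4, 18.000

Under H₀ each category has probability 1/10, so each expected count is 80/10 = 8.
cat         O        E   (O−E)²/E
0           7        8     0.1250
1          11        8     1.1250
2          13        8     3.1250
3          12        8     2.0000
4          20        8    18.0000
5           2        8     4.5000
6           4        8     2.0000
7           2        8     4.5000
8           4        8     2.0000
9           5        8     1.1250
The largest term is for 4: 18.000.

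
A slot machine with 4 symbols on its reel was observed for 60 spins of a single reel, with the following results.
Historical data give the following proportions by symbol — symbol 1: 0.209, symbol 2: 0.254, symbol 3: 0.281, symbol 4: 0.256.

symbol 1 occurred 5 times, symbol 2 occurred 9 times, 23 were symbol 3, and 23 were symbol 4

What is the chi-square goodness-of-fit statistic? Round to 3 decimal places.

Expected counts E_i = n·p_i: 60×0.209 = 12.54, 60×0.254 = 15.24, 60×0.281 = 16.86, 60×0.256 = 15.36.
symbol 1: (5 − 12.54)²/12.54 = 56.8516/12.54 = 4.5336
symbol 2: (9 − 15.24)²/15.24 = 38.9376/15.24 = 2.5550
symbol 3: (23 − 16.86)²/16.86 = 37.6996/16.86 = 2.2360
symbol 4: (23 − 15.36)²/15.36 = 58.3696/15.36 = 3.8001
Sum = 13.125

13.125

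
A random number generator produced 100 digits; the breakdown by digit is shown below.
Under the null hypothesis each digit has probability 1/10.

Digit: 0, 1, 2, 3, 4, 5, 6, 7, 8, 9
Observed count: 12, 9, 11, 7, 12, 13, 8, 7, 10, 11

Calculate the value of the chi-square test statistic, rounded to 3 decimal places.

Under H₀ each category has probability 1/10, so each expected count is 100/10 = 10.
cat         O        E   (O−E)²/E
0          12       10     0.4000
1           9       10     0.1000
2          11       10     0.1000
3           7       10     0.9000
4          12       10     0.4000
5          13       10     0.9000
6           8       10     0.4000
7           7       10     0.9000
8          10       10     0.0000
9          11       10     0.1000
Sum = 4.200

4.200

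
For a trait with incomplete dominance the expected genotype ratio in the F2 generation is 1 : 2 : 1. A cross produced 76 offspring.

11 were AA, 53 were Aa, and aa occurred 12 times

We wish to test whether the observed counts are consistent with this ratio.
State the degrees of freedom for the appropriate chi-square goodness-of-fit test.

There are k = 3 categories and no parameters were estimated from the data, so df = 3 − 1 = 2.

2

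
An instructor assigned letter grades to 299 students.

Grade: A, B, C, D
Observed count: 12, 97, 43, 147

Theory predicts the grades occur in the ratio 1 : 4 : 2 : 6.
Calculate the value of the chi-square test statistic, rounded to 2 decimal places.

Ratio total = 13. Expected counts: 299×1/13 = 23, 299×4/13 = 92, 299×2/13 = 46, 299×6/13 = 138.
cat         O        E   (O−E)²/E
A          12       23      5.261
B          97       92      0.272
C          43       46      0.196
D         147      138      0.587
Sum = 6.32

6.32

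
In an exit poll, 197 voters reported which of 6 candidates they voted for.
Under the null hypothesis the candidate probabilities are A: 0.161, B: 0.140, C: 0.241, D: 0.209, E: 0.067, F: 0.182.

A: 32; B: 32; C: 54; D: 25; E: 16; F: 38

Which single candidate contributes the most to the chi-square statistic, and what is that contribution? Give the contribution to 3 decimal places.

D, 6.353

Expected counts E_i = n·p_i: 197×0.161 = 31.717, 197×0.140 = 27.58, 197×0.241 = 47.477, 197×0.209 = 41.173, 197×0.067 = 13.199, 197×0.182 = 35.854.
A: (32 − 31.717)²/31.717 = 0.080089/31.717 = 0.0025
B: (32 − 27.58)²/27.58 = 19.5364/27.58 = 0.7084
C: (54 − 47.477)²/47.477 = 42.549529/47.477 = 0.8962
D: (25 − 41.173)²/41.173 = 261.565929/41.173 = 6.3529
E: (16 − 13.199)²/13.199 = 7.845601/13.199 = 0.5944
F: (38 − 35.854)²/35.854 = 4.605316/35.854 = 0.1284
The largest term is for D: 6.353.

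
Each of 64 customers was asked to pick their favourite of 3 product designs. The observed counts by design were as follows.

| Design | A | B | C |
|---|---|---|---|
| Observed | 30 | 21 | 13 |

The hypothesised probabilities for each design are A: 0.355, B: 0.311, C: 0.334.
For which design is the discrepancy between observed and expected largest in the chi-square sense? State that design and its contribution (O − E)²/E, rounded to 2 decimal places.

Expected counts E_i = n·p_i: 64×0.355 = 22.72, 64×0.311 = 19.904, 64×0.334 = 21.376.
A: (30 − 22.72)²/22.72 = 52.9984/22.72 = 2.333
B: (21 − 19.904)²/19.904 = 1.201216/19.904 = 0.060
C: (13 − 21.376)²/21.376 = 70.157376/21.376 = 3.282
The largest term is for C: 3.28.

C, 3.28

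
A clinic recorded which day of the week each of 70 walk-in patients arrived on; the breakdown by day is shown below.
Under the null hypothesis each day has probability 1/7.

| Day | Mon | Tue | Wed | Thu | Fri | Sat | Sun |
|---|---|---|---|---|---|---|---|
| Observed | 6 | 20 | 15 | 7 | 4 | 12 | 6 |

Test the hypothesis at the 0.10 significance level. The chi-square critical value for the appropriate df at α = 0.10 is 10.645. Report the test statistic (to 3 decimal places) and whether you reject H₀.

20.600; reject

Under H₀ each category has probability 1/7, so each expected count is 70/7 = 10.
χ² = (6−10)²/10 + (20−10)²/10 + (15−10)²/10 + (7−10)²/10 + (4−10)²/10 + (12−10)²/10 + (6−10)²/10
   = 1.6000 + 10.0000 + 2.5000 + 0.9000 + 3.6000 + 0.4000 + 1.6000
Sum = 20.600
df = 6. Since 20.600 > 10.645, we reject H₀.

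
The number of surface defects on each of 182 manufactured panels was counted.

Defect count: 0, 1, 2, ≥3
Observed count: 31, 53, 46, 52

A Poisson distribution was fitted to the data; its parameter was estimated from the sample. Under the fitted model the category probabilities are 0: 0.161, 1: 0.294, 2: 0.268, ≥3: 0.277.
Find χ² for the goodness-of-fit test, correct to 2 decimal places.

Expected counts E_i = n·p_i: 182×0.161 = 29.302, 182×0.294 = 53.508, 182×0.268 = 48.776, 182×0.277 = 50.414.
0: (31 − 29.302)²/29.302 = 2.883204/29.302 = 0.098
1: (53 − 53.508)²/53.508 = 0.258064/53.508 = 0.005
2: (46 − 48.776)²/48.776 = 7.706176/48.776 = 0.158
≥3: (52 − 50.414)²/50.414 = 2.515396/50.414 = 0.050
Sum = 0.31

0.31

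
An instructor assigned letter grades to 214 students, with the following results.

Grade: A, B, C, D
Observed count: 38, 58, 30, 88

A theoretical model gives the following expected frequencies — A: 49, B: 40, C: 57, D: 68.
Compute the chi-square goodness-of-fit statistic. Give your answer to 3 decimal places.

A: (38 − 49)²/49 = 121/49 = 2.4694
B: (58 − 40)²/40 = 324/40 = 8.1000
C: (30 − 57)²/57 = 729/57 = 12.7895
D: (88 − 68)²/68 = 400/68 = 5.8824
Sum = 29.241

29.241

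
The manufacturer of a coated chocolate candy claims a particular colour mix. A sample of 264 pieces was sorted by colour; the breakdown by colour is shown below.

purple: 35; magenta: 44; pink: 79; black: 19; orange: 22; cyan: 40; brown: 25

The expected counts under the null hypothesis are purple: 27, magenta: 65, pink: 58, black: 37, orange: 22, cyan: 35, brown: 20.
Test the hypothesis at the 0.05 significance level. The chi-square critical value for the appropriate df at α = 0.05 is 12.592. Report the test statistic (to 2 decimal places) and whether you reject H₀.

27.48; reject

χ² = (35−27)²/27 + (44−65)²/65 + (79−58)²/58 + (19−37)²/37 + (22−22)²/22 + (40−35)²/35 + (25−20)²/20
   = 2.370 + 6.785 + 7.603 + 8.757 + 0.000 + 0.714 + 1.250
Sum = 27.48
df = 6. Since 27.48 > 12.592, we reject H₀.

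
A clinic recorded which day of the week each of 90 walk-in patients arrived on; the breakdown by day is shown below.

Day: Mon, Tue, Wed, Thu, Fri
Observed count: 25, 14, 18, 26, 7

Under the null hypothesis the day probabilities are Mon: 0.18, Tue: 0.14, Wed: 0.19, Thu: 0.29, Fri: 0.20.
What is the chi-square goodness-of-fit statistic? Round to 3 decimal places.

11.706

Expected counts E_i = n·p_i: 90×0.18 = 16.2, 90×0.14 = 12.6, 90×0.19 = 17.1, 90×0.29 = 26.1, 90×0.20 = 18.
χ² = (25−16.2)²/16.2 + (14−12.6)²/12.6 + (18−17.1)²/17.1 + (26−26.1)²/26.1 + (7−18)²/18
   = 4.7802 + 0.1556 + 0.0474 + 0.0004 + 6.7222
Sum = 11.706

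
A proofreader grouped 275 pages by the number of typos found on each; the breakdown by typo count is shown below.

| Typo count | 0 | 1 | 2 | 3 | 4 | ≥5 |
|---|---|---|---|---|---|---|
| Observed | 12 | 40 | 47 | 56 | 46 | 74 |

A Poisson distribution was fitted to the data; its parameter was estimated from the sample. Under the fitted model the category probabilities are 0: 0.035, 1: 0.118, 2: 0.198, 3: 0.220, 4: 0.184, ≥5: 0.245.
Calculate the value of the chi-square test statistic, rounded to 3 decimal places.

Expected counts E_i = n·p_i: 275×0.035 = 9.625, 275×0.118 = 32.45, 275×0.198 = 54.45, 275×0.220 = 60.5, 275×0.184 = 50.6, 275×0.245 = 67.375.
0: (12 − 9.625)²/9.625 = 5.640625/9.625 = 0.5860
1: (40 − 32.45)²/32.45 = 57.0025/32.45 = 1.7566
2: (47 − 54.45)²/54.45 = 55.5025/54.45 = 1.0193
3: (56 − 60.5)²/60.5 = 20.25/60.5 = 0.3347
4: (46 − 50.6)²/50.6 = 21.16/50.6 = 0.4182
≥5: (74 − 67.375)²/67.375 = 43.890625/67.375 = 0.6514
Sum = 4.766

4.766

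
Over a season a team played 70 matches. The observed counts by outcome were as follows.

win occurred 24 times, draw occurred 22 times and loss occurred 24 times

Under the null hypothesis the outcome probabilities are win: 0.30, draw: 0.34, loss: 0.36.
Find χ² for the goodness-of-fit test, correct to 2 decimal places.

Expected counts E_i = n·p_i: 70×0.30 = 21, 70×0.34 = 23.8, 70×0.36 = 25.2.
χ² = (24−21)²/21 + (22−23.8)²/23.8 + (24−25.2)²/25.2
   = 0.429 + 0.136 + 0.057
Sum = 0.62

0.62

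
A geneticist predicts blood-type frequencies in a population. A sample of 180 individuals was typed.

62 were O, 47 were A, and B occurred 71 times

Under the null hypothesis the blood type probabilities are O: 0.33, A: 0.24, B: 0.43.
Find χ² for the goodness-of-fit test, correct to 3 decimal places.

0.977

Expected counts E_i = n·p_i: 180×0.33 = 59.4, 180×0.24 = 43.2, 180×0.43 = 77.4.
cat         O        E   (O−E)²/E
O          62     59.4     0.1138
A          47     43.2     0.3343
B          71     77.4     0.5292
Sum = 0.977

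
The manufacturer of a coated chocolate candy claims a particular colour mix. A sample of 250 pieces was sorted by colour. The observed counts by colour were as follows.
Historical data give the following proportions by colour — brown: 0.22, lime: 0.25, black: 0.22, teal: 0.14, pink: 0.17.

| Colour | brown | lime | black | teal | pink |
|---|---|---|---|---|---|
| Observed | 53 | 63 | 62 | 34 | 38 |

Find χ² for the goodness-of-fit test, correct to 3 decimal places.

1.473

Expected counts E_i = n·p_i: 250×0.22 = 55, 250×0.25 = 62.5, 250×0.22 = 55, 250×0.14 = 35, 250×0.17 = 42.5.
cat         O        E   (O−E)²/E
brown      53       55     0.0727
lime       63     62.5     0.0040
black      62       55     0.8909
teal       34       35     0.0286
pink       38     42.5     0.4765
Sum = 1.473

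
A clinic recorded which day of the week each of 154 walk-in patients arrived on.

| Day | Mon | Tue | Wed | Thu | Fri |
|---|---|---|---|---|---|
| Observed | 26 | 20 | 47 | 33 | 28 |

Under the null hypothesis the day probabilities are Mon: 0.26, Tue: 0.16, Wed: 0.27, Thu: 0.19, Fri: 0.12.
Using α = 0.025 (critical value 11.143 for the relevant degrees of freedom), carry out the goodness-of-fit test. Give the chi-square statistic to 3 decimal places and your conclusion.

Expected counts E_i = n·p_i: 154×0.26 = 40.04, 154×0.16 = 24.64, 154×0.27 = 41.58, 154×0.19 = 29.26, 154×0.12 = 18.48.
cat         O        E   (O−E)²/E
Mon        26    40.04     4.9231
Tue        20    24.64     0.8738
Wed        47    41.58     0.7065
Thu        33    29.26     0.4780
Fri        28    18.48     4.9042
Sum = 11.886
df = 4. Since 11.886 > 11.143, we reject H₀.

11.886; reject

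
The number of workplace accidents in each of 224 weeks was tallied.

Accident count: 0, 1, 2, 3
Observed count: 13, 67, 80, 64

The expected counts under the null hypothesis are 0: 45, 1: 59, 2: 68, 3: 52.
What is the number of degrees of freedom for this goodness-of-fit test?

3

There are k = 4 categories and no parameters were estimated from the data, so df = 4 − 1 = 3.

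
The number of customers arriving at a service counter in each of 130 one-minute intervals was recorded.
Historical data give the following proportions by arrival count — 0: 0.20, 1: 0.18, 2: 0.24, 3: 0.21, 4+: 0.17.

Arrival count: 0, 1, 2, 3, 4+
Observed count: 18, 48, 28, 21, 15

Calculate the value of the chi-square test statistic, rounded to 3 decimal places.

Expected counts E_i = n·p_i: 130×0.20 = 26, 130×0.18 = 23.4, 130×0.24 = 31.2, 130×0.21 = 27.3, 130×0.17 = 22.1.
cat         O        E   (O−E)²/E
0          18       26     2.4615
1          48     23.4    25.8615
2          28     31.2     0.3282
3          21     27.3     1.4538
4+         15     22.1     2.2810
Sum = 32.386

32.386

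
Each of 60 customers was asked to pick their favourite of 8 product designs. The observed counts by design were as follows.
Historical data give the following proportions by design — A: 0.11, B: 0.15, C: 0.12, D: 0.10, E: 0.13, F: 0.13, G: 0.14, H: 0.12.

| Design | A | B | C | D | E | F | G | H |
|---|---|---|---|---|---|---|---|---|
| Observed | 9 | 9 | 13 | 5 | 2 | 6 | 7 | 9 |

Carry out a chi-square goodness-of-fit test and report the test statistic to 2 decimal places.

Expected counts E_i = n·p_i: 60×0.11 = 6.6, 60×0.15 = 9, 60×0.12 = 7.2, 60×0.10 = 6, 60×0.13 = 7.8, 60×0.13 = 7.8, 60×0.14 = 8.4, 60×0.12 = 7.2.
χ² = (9−6.6)²/6.6 + (9−9)²/9 + (13−7.2)²/7.2 + (5−6)²/6 + (2−7.8)²/7.8 + (6−7.8)²/7.8 + (7−8.4)²/8.4 + (9−7.2)²/7.2
   = 0.873 + 0.000 + 4.672 + 0.167 + 4.313 + 0.415 + 0.233 + 0.450
Sum = 11.12

11.12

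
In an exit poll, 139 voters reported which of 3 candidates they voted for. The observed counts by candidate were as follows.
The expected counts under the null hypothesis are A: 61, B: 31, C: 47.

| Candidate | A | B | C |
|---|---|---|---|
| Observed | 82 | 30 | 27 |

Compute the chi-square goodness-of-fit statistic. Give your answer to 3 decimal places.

A: (82 − 61)²/61 = 441/61 = 7.2295
B: (30 − 31)²/31 = 1/31 = 0.0323
C: (27 − 47)²/47 = 400/47 = 8.5106
Sum = 15.772

15.772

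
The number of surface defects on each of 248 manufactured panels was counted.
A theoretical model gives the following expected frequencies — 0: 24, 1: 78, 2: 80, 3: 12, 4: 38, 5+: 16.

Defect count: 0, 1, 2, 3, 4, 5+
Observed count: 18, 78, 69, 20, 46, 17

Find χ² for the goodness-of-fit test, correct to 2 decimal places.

χ² = (18−24)²/24 + (78−78)²/78 + (69−80)²/80 + (20−12)²/12 + (46−38)²/38 + (17−16)²/16
   = 1.500 + 0.000 + 1.513 + 5.333 + 1.684 + 0.063
Sum = 10.09

10.09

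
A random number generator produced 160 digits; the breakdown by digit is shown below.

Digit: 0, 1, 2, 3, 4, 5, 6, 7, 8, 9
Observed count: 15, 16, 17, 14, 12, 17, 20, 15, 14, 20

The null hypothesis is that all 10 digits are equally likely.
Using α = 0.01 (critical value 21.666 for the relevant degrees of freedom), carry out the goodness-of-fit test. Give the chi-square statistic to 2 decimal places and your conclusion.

Expected count for each of the 10 categories: 160/10 = 16.
χ² = (15−16)²/16 + (16−16)²/16 + (17−16)²/16 + (14−16)²/16 + (12−16)²/16 + (17−16)²/16 + (20−16)²/16 + (15−16)²/16 + (14−16)²/16 + (20−16)²/16
   = 0.063 + 0.000 + 0.063 + 0.250 + 1.000 + 0.063 + 1.000 + 0.063 + 0.250 + 1.000
Sum = 3.75
df = 9. Since 3.75 < 21.666, we do not reject H₀.

3.75; do not reject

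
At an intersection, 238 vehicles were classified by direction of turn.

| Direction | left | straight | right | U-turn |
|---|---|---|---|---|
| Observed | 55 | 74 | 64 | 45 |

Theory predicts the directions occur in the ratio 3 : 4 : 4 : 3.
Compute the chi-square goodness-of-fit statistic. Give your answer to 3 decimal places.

1.784

Ratio total = 14. Expected counts: 238×3/14 = 51, 238×4/14 = 68, 238×4/14 = 68, 238×3/14 = 51.
χ² = (55−51)²/51 + (74−68)²/68 + (64−68)²/68 + (45−51)²/51
   = 0.3137 + 0.5294 + 0.2353 + 0.7059
Sum = 1.784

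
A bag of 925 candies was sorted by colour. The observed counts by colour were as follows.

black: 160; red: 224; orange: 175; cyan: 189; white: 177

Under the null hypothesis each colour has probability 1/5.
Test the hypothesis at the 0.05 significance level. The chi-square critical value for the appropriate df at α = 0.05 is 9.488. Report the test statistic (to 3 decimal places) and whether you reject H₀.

Expected count for each of the 5 categories: 925/5 = 185.
χ² = (160−185)²/185 + (224−185)²/185 + (175−185)²/185 + (189−185)²/185 + (177−185)²/185
   = 3.3784 + 8.2216 + 0.5405 + 0.0865 + 0.3459
Sum = 12.573
df = 4. Since 12.573 > 9.488, we reject H₀.

12.573; reject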